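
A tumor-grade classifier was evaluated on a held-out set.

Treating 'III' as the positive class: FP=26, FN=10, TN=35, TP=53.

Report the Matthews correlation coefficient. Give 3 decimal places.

MCC = (TP·TN − FP·FN) / √((TP+FP)(TP+FN)(TN+FP)(TN+FN))
Numerator = 53·35 − 26·10 = 1595
Denominator = √(79·63·61·45) = √13661865 = 3696.1960
MCC = 1595 / 3696.1960 = 0.432

0.432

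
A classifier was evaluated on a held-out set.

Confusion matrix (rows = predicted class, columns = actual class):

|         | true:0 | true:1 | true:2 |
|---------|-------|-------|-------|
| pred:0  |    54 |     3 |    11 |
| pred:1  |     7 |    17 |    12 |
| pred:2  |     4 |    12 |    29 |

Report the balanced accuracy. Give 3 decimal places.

Balanced accuracy = mean of per-class recall.
  0: recall = 54/65 = 0.8308
  1: recall = 17/32 = 0.5313
  2: recall = 29/52 = 0.5577
Mean = (0.8308 + 0.5313 + 0.5577) / 3 = 0.640

0.640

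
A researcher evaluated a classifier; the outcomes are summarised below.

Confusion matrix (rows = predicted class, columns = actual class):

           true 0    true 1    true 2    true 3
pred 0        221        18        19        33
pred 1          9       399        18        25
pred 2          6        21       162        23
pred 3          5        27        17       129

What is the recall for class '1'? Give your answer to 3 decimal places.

0.858

recall = TP/(TP+FN).
1: TP=399, FN=18+21+27=66 → 399/465 = 0.8581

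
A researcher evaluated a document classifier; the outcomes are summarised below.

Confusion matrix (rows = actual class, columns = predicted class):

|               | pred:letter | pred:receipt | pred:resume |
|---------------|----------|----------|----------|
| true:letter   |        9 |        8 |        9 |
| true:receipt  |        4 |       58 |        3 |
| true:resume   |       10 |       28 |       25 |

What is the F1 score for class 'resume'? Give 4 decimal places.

0.5000

One-vs-rest for 'resume': TP = diagonal; FP = other classes predicted 'resume'; FN = 'resume' predicted as other.
F1 score = 2·TP/(2·TP+FP+FN).
resume: TP=25, FP=9+3=12, FN=10+28=38 → 50/100 = 0.50000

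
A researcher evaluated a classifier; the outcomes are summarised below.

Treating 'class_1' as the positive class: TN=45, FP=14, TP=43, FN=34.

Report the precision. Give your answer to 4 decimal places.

0.7544

Precision = TP/(TP+FP) = 43/(43+14) = 43/57 = 0.7544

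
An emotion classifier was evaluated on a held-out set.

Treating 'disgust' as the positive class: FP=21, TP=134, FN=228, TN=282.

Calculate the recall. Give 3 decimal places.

0.370

Recall = TP/(TP+FN) = 134/(134+228) = 134/362 = 0.370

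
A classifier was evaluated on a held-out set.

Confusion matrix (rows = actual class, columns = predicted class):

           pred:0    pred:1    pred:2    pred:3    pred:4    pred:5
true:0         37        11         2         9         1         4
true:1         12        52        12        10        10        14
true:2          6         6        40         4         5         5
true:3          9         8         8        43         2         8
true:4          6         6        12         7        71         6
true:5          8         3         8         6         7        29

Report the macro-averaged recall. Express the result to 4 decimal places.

0.5568

Per-class recall (TP/(TP+FN)):
  0: TP=37, FN=11+2+9+1+4=27 → 37/64 = 0.57813
  1: TP=52, FN=12+12+10+10+14=58 → 52/110 = 0.47273
  2: TP=40, FN=6+6+4+5+5=26 → 40/66 = 0.60606
  3: TP=43, FN=9+8+8+2+8=35 → 43/78 = 0.55128
  4: TP=71, FN=6+6+12+7+6=37 → 71/108 = 0.65741
  5: TP=29, FN=8+3+8+6+7=32 → 29/61 = 0.47541
Macro-recall = mean = (0.57813 + 0.47273 + 0.60606 + 0.55128 + 0.65741 + 0.47541) / 6 = 0.5568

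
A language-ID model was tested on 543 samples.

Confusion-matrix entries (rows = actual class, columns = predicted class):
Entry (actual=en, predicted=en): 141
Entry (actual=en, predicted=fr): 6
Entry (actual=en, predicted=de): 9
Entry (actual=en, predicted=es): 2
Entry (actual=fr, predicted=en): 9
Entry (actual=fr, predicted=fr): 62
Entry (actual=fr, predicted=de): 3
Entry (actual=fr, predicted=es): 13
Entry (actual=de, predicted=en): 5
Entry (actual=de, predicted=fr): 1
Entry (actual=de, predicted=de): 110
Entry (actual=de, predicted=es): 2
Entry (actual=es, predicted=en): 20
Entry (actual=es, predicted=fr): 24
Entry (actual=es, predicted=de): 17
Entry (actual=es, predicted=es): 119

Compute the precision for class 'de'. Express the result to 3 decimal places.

One-vs-rest for 'de': TP = diagonal; FP = other classes predicted 'de'; FN = 'de' predicted as other.
precision = TP/(TP+FP).
de: TP=110, FP=9+3+17=29 → 110/139 = 0.7914

0.791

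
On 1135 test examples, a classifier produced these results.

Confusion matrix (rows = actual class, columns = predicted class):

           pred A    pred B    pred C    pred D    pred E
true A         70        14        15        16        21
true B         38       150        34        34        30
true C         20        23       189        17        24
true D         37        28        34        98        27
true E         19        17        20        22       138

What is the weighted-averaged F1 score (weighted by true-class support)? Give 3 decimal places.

0.569

Per-class F1 score (2·TP/(2·TP+FP+FN)):
  A: TP=70, FP=38+20+37+19=114, FN=14+15+16+21=66 → 140/320 = 0.4375
  B: TP=150, FP=14+23+28+17=82, FN=38+34+34+30=136 → 300/518 = 0.5792
  C: TP=189, FP=15+34+34+20=103, FN=20+23+17+24=84 → 378/565 = 0.6690
  D: TP=98, FP=16+34+17+22=89, FN=37+28+34+27=126 → 196/411 = 0.4769
  E: TP=138, FP=21+30+24+27=102, FN=19+17+20+22=78 → 276/456 = 0.6053
Weighted-F1 score = Σ (supportᵢ/N)·F1 scoreᵢ with N=1135: (136/1135)·0.4375 + (286/1135)·0.5792 + (273/1135)·0.6690 + (224/1135)·0.4769 + (216/1135)·0.6053 = 0.569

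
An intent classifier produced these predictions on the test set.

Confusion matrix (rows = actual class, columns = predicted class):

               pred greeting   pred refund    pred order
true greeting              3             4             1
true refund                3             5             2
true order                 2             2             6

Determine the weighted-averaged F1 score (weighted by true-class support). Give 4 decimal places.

0.5028

Per-class F1 score (2·TP/(2·TP+FP+FN)):
  greeting: TP=3, FP=3+2=5, FN=4+1=5 → 6/16 = 0.37500
  refund: TP=5, FP=4+2=6, FN=3+2=5 → 10/21 = 0.47619
  order: TP=6, FP=1+2=3, FN=2+2=4 → 12/19 = 0.63158
Weighted-F1 score = Σ (supportᵢ/N)·F1 scoreᵢ with N=28: (8/28)·0.37500 + (10/28)·0.47619 + (10/28)·0.63158 = 0.5028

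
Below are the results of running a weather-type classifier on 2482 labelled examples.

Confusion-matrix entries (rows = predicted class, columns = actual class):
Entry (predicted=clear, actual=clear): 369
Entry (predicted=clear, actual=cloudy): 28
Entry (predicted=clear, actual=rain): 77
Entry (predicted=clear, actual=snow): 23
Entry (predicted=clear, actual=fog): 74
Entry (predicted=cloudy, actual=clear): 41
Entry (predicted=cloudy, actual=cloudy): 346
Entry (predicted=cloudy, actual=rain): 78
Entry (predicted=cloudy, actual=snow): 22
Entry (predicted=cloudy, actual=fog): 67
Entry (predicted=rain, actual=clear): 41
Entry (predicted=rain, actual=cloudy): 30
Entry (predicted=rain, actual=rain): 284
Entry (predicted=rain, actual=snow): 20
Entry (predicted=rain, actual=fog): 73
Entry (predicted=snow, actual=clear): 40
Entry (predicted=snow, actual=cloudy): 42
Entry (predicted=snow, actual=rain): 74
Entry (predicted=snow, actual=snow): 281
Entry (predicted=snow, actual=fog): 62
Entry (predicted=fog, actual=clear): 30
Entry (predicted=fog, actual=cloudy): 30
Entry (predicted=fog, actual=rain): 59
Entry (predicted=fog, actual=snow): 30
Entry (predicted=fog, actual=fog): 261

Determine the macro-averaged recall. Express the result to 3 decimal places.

0.633

Per-class recall (TP/(TP+FN)):
  clear: TP=369, FN=41+41+40+30=152 → 369/521 = 0.7083
  cloudy: TP=346, FN=28+30+42+30=130 → 346/476 = 0.7269
  rain: TP=284, FN=77+78+74+59=288 → 284/572 = 0.4965
  snow: TP=281, FN=23+22+20+30=95 → 281/376 = 0.7473
  fog: TP=261, FN=74+67+73+62=276 → 261/537 = 0.4860
Macro-recall = mean = (0.7083 + 0.7269 + 0.4965 + 0.7473 + 0.4860) / 5 = 0.633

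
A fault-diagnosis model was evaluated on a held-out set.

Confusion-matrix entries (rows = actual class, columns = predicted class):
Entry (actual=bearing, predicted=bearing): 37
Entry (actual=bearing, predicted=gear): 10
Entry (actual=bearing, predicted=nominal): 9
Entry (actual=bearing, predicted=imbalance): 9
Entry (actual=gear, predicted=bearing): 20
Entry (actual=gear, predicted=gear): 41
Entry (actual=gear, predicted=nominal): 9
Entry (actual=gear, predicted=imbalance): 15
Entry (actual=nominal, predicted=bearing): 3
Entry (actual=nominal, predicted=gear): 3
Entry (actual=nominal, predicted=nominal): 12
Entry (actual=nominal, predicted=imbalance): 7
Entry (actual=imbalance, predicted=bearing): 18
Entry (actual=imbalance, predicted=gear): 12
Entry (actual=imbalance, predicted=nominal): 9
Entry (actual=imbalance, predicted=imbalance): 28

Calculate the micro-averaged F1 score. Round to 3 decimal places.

0.488

Micro-averaging pools counts across classes: ΣTP=118, ΣFP=124, ΣFN=124.
Micro-F1 score = 2·TP/(2·TP+FP+FN) on pooled counts = 0.488 (equals overall accuracy in single-label multiclass).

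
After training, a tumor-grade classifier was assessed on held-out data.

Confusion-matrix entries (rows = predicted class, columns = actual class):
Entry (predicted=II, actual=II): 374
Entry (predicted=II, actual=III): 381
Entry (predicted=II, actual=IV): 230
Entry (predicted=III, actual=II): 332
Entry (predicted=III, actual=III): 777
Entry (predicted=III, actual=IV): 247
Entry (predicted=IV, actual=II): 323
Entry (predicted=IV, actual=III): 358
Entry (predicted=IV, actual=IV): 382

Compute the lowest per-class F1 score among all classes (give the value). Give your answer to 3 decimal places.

Per-class F1 score (2·TP/(2·TP+FP+FN)):
  II: TP=374, FP=381+230=611, FN=332+323=655 → 748/2014 = 0.3714
  III: TP=777, FP=332+247=579, FN=381+358=739 → 1554/2872 = 0.5411
  IV: TP=382, FP=323+358=681, FN=230+247=477 → 764/1922 = 0.3975
Lowest is class 'II' with F1 score = 0.371.

0.371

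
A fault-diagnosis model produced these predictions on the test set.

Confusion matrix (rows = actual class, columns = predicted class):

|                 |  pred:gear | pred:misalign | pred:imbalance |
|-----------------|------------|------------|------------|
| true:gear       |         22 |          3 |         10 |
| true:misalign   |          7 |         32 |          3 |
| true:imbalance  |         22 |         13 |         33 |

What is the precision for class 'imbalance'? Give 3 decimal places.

0.717

precision = TP/(TP+FP).
imbalance: TP=33, FP=10+3=13 → 33/46 = 0.7174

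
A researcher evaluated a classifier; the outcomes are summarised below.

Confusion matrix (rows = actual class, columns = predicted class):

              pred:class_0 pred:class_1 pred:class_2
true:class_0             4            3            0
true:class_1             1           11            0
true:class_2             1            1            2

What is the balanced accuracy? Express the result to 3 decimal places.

0.663

Balanced accuracy = mean of per-class recall.
  class_0: recall = 4/7 = 0.5714
  class_1: recall = 11/12 = 0.9167
  class_2: recall = 2/4 = 0.5000
Mean = (0.5714 + 0.9167 + 0.5000) / 3 = 0.663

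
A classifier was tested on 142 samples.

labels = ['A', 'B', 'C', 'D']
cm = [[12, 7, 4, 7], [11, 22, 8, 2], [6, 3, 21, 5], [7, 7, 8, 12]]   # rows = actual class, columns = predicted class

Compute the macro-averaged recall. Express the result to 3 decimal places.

0.466

Per-class recall (TP/(TP+FN)):
  A: TP=12, FN=7+4+7=18 → 12/30 = 0.4000
  B: TP=22, FN=11+8+2=21 → 22/43 = 0.5116
  C: TP=21, FN=6+3+5=14 → 21/35 = 0.6000
  D: TP=12, FN=7+7+8=22 → 12/34 = 0.3529
Macro-recall = mean = (0.4000 + 0.5116 + 0.6000 + 0.3529) / 4 = 0.466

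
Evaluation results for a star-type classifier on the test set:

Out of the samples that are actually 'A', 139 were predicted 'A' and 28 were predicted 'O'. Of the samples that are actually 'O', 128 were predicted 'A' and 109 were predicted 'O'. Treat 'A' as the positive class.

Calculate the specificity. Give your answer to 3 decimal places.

Specificity = TN/(TN+FP) = 109/(109+128) = 0.460

0.460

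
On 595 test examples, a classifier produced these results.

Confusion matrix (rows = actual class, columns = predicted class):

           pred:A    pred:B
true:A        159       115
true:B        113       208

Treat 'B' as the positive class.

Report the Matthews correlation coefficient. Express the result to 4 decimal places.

MCC = (TP·TN − FP·FN) / √((TP+FP)(TP+FN)(TN+FP)(TN+FN))
Numerator = 208·159 − 115·113 = 20077
Denominator = √(323·321·274·272) = √7727286624 = 87904.9863
MCC = 20077 / 87904.9863 = 0.2284

0.2284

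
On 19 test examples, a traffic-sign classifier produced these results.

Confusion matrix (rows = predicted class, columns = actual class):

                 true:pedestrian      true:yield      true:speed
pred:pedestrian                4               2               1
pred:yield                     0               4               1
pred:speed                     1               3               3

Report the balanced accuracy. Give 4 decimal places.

Balanced accuracy = mean of per-class recall.
  pedestrian: recall = 4/5 = 0.80000
  yield: recall = 4/9 = 0.44444
  speed: recall = 3/5 = 0.60000
Mean = (0.80000 + 0.44444 + 0.60000) / 3 = 0.6148

0.6148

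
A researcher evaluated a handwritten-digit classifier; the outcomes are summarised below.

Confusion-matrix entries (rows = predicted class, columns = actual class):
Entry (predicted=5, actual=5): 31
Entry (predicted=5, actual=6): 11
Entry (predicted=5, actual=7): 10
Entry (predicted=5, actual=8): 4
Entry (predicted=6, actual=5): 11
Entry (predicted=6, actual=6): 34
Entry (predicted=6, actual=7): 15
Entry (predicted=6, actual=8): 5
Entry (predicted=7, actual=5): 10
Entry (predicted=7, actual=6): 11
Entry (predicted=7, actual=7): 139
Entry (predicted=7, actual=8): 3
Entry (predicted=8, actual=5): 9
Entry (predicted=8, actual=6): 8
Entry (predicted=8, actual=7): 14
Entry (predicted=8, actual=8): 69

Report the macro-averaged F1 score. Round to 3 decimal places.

0.659

Per-class F1 score (2·TP/(2·TP+FP+FN)):
  5: TP=31, FP=11+10+4=25, FN=11+10+9=30 → 62/117 = 0.5299
  6: TP=34, FP=11+15+5=31, FN=11+11+8=30 → 68/129 = 0.5271
  7: TP=139, FP=10+11+3=24, FN=10+15+14=39 → 278/341 = 0.8152
  8: TP=69, FP=9+8+14=31, FN=4+5+3=12 → 138/181 = 0.7624
Macro-F1 score = mean = (0.5299 + 0.5271 + 0.8152 + 0.7624) / 4 = 0.659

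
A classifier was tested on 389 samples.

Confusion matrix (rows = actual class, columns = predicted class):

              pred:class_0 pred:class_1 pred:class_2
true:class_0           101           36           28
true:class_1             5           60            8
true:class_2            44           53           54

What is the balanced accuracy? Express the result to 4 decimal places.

Balanced accuracy = mean of per-class recall.
  class_0: recall = 101/165 = 0.61212
  class_1: recall = 60/73 = 0.82192
  class_2: recall = 54/151 = 0.35762
Mean = (0.61212 + 0.82192 + 0.35762) / 3 = 0.5972

0.5972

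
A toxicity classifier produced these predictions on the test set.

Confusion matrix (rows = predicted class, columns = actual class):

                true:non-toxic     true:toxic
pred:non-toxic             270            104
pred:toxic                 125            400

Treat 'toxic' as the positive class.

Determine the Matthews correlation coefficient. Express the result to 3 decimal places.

0.481

MCC = (TP·TN − FP·FN) / √((TP+FP)(TP+FN)(TN+FP)(TN+FN))
Numerator = 400·270 − 125·104 = 95000
Denominator = √(525·504·395·374) = √39089358000 = 197710.2880
MCC = 95000 / 197710.2880 = 0.481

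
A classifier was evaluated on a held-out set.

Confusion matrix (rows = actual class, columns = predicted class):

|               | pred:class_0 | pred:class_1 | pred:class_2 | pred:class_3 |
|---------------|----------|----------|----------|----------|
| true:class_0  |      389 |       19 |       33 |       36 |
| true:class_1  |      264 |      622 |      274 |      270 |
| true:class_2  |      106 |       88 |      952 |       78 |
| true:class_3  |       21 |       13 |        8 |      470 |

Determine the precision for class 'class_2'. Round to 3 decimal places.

One-vs-rest for 'class_2': TP = diagonal; FP = other classes predicted 'class_2'; FN = 'class_2' predicted as other.
precision = TP/(TP+FP).
class_2: TP=952, FP=33+274+8=315 → 952/1267 = 0.7514

0.751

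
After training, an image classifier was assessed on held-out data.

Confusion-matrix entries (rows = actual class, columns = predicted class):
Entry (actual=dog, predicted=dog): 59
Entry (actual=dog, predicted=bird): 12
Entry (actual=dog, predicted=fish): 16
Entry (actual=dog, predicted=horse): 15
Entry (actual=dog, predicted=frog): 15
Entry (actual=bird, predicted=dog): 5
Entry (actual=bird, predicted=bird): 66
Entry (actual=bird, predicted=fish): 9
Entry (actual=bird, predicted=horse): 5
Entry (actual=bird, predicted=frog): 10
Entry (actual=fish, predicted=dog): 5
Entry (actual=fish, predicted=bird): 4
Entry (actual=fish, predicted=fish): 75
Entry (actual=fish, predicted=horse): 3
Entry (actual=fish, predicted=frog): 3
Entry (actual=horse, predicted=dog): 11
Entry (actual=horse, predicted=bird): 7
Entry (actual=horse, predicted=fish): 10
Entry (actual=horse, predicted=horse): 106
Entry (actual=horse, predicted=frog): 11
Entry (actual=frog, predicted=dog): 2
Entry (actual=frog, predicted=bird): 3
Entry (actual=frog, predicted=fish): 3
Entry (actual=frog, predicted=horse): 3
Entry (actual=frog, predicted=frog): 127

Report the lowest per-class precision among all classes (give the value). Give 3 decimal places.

0.664

Per-class precision (TP/(TP+FP)):
  dog: TP=59, FP=5+5+11+2=23 → 59/82 = 0.7195
  bird: TP=66, FP=12+4+7+3=26 → 66/92 = 0.7174
  fish: TP=75, FP=16+9+10+3=38 → 75/113 = 0.6637
  horse: TP=106, FP=15+5+3+3=26 → 106/132 = 0.8030
  frog: TP=127, FP=15+10+3+11=39 → 127/166 = 0.7651
Lowest is class 'fish' with precision = 0.664.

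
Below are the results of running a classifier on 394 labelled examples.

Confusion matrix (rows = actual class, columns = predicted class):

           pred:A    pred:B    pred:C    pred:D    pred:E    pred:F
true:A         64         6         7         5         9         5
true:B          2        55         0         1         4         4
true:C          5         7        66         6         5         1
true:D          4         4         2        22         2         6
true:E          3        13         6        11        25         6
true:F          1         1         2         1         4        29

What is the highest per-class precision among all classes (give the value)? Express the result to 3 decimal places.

0.810

Per-class precision (TP/(TP+FP)):
  A: TP=64, FP=2+5+4+3+1=15 → 64/79 = 0.8101
  B: TP=55, FP=6+7+4+13+1=31 → 55/86 = 0.6395
  C: TP=66, FP=7+0+2+6+2=17 → 66/83 = 0.7952
  D: TP=22, FP=5+1+6+11+1=24 → 22/46 = 0.4783
  E: TP=25, FP=9+4+5+2+4=24 → 25/49 = 0.5102
  F: TP=29, FP=5+4+1+6+6=22 → 29/51 = 0.5686
Highest is class 'A' with precision = 0.810.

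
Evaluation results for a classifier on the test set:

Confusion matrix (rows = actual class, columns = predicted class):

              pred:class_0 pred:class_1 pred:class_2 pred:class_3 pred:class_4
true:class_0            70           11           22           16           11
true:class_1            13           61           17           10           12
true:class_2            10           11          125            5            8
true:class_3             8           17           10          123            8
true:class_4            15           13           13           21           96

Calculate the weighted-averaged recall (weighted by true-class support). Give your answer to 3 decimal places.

Per-class recall (TP/(TP+FN)):
  class_0: TP=70, FN=11+22+16+11=60 → 70/130 = 0.5385
  class_1: TP=61, FN=13+17+10+12=52 → 61/113 = 0.5398
  class_2: TP=125, FN=10+11+5+8=34 → 125/159 = 0.7862
  class_3: TP=123, FN=8+17+10+8=43 → 123/166 = 0.7410
  class_4: TP=96, FN=15+13+13+21=62 → 96/158 = 0.6076
Weighted-recall = Σ (supportᵢ/N)·recallᵢ with N=726: (130/726)·0.5385 + (113/726)·0.5398 + (159/726)·0.7862 + (166/726)·0.7410 + (158/726)·0.6076 = 0.654

0.654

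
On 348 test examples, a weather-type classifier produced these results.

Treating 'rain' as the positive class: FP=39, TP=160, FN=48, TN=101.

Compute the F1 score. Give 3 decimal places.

Precision = TP/(TP+FP) = 160/199 = 0.8040
Recall = TP/(TP+FN) = 160/208 = 0.7692
F1 = 2·TP/(2·TP+FP+FN) = 320/407 = 0.786

0.786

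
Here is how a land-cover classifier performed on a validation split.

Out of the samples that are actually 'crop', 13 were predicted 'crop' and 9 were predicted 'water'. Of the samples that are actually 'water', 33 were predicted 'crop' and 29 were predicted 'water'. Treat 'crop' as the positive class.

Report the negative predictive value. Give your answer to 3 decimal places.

NPV = TN/(TN+FN) = 29/(29+9) = 0.763

0.763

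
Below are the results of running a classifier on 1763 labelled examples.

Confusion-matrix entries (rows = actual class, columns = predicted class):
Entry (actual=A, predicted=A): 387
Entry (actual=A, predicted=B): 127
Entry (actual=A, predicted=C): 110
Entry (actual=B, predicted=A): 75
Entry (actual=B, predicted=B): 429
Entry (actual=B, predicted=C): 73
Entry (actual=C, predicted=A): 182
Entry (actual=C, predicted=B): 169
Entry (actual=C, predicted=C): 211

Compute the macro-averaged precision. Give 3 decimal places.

Per-class precision (TP/(TP+FP)):
  A: TP=387, FP=75+182=257 → 387/644 = 0.6009
  B: TP=429, FP=127+169=296 → 429/725 = 0.5917
  C: TP=211, FP=110+73=183 → 211/394 = 0.5355
Macro-precision = mean = (0.6009 + 0.5917 + 0.5355) / 3 = 0.576

0.576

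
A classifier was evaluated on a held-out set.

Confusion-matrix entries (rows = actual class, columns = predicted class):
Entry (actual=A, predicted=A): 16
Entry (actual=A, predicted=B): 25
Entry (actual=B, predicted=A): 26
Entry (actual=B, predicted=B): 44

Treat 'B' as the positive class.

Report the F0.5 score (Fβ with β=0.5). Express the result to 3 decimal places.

Fβ = (1+β²)·TP / ((1+β²)·TP + β²·FN + FP), with β²=1/4
= 1.25·44 / (1.25·44 + 0.25·26 + 25) = 0.636

0.636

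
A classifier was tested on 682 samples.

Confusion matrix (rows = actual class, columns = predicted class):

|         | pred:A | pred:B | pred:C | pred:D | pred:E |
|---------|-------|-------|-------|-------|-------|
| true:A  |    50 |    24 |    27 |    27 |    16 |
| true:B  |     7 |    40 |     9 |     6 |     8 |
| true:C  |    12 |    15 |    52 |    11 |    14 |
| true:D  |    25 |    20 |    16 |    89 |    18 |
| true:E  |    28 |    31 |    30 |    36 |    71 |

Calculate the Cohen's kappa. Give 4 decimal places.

0.3019

Observed agreement pₒ = trace/N = 302/682 = 0.44282
Expected agreement pₑ = Σ (rowᵢ·colᵢ)/N² = (144·122 + 70·130 + 104·134 + 168·169 + 196·127)/682² = 0.20186
κ = (pₒ − pₑ)/(1 − pₑ) = (0.44282 − 0.20186)/(1 − 0.20186) = 0.3019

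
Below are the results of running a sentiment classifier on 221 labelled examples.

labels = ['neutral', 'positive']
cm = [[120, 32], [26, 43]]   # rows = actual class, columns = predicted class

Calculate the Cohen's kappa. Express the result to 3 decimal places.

0.403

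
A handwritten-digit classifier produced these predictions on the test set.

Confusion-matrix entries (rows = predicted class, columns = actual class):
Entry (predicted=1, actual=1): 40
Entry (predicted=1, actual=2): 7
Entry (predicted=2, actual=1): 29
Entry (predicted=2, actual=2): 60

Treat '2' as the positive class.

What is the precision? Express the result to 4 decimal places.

0.6742

Precision = TP/(TP+FP) = 60/(60+29) = 60/89 = 0.6742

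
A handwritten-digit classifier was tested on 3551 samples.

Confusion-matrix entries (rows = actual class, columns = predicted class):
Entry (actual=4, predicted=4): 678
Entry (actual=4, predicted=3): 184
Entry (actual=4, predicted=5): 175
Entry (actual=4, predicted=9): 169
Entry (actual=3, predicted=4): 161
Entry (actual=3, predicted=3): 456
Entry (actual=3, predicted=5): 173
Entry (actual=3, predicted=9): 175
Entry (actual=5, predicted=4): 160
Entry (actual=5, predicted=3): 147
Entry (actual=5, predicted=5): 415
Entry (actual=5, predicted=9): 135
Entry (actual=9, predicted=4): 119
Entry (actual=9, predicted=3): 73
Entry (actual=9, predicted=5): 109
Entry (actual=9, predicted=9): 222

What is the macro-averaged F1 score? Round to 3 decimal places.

Per-class F1 score (2·TP/(2·TP+FP+FN)):
  4: TP=678, FP=161+160+119=440, FN=184+175+169=528 → 1356/2324 = 0.5835
  3: TP=456, FP=184+147+73=404, FN=161+173+175=509 → 912/1825 = 0.4997
  5: TP=415, FP=175+173+109=457, FN=160+147+135=442 → 830/1729 = 0.4800
  9: TP=222, FP=169+175+135=479, FN=119+73+109=301 → 444/1224 = 0.3627
Macro-F1 score = mean = (0.5835 + 0.4997 + 0.4800 + 0.3627) / 4 = 0.481

0.481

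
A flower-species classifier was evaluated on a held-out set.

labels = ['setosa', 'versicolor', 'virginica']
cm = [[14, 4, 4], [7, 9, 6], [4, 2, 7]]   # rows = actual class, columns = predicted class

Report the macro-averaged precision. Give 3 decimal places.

Per-class precision (TP/(TP+FP)):
  setosa: TP=14, FP=7+4=11 → 14/25 = 0.5600
  versicolor: TP=9, FP=4+2=6 → 9/15 = 0.6000
  virginica: TP=7, FP=4+6=10 → 7/17 = 0.4118
Macro-precision = mean = (0.5600 + 0.6000 + 0.4118) / 3 = 0.524

0.524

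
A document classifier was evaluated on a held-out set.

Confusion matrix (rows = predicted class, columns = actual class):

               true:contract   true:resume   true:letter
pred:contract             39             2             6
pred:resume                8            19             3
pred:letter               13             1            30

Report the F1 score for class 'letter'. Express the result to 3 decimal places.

Take TP from the diagonal, FP from the rest of the 'letter' prediction marginal, FN from the rest of the 'letter' actual marginal.
F1 score = 2·TP/(2·TP+FP+FN).
letter: TP=30, FP=13+1=14, FN=6+3=9 → 60/83 = 0.7229

0.723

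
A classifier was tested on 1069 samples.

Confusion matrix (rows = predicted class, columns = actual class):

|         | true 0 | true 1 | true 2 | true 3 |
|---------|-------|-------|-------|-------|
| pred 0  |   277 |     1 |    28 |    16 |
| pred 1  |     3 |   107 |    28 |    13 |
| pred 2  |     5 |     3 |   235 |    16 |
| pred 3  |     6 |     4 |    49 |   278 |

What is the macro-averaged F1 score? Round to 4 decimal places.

Per-class F1 score (2·TP/(2·TP+FP+FN)):
  0: TP=277, FP=1+28+16=45, FN=3+5+6=14 → 554/613 = 0.90375
  1: TP=107, FP=3+28+13=44, FN=1+3+4=8 → 214/266 = 0.80451
  2: TP=235, FP=5+3+16=24, FN=28+28+49=105 → 470/599 = 0.78464
  3: TP=278, FP=6+4+49=59, FN=16+13+16=45 → 556/660 = 0.84242
Macro-F1 score = mean = (0.90375 + 0.80451 + 0.78464 + 0.84242) / 4 = 0.8338

0.8338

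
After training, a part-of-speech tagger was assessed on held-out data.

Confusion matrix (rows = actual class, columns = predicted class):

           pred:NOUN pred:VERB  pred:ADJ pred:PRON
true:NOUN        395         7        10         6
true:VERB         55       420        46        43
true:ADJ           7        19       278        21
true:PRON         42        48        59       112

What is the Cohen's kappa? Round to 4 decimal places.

0.6831

Observed agreement pₒ = trace/N = 1205/1568 = 0.76849
Expected agreement pₑ = Σ (rowᵢ·colᵢ)/N² = (418·499 + 564·494 + 325·393 + 261·182)/1568² = 0.26943
κ = (pₒ − pₑ)/(1 − pₑ) = (0.76849 − 0.26943)/(1 − 0.26943) = 0.6831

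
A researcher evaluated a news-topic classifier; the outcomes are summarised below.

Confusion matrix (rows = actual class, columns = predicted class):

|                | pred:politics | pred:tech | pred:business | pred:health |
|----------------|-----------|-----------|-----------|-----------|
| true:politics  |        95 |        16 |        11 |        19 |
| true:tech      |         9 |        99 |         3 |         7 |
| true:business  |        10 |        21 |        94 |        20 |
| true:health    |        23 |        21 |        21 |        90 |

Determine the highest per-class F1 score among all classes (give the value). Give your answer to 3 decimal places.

0.720

Per-class F1 score (2·TP/(2·TP+FP+FN)):
  politics: TP=95, FP=9+10+23=42, FN=16+11+19=46 → 190/278 = 0.6835
  tech: TP=99, FP=16+21+21=58, FN=9+3+7=19 → 198/275 = 0.7200
  business: TP=94, FP=11+3+21=35, FN=10+21+20=51 → 188/274 = 0.6861
  health: TP=90, FP=19+7+20=46, FN=23+21+21=65 → 180/291 = 0.6186
Highest is class 'tech' with F1 score = 0.720.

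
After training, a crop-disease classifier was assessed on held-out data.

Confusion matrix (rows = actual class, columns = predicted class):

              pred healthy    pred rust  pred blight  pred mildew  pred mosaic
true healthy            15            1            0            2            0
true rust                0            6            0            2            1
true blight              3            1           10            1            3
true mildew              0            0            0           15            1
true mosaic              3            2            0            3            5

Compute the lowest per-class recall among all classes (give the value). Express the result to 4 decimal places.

Per-class recall (TP/(TP+FN)):
  healthy: TP=15, FN=1+0+2+0=3 → 15/18 = 0.83333
  rust: TP=6, FN=0+0+2+1=3 → 6/9 = 0.66667
  blight: TP=10, FN=3+1+1+3=8 → 10/18 = 0.55556
  mildew: TP=15, FN=0+0+0+1=1 → 15/16 = 0.93750
  mosaic: TP=5, FN=3+2+0+3=8 → 5/13 = 0.38462
Lowest is class 'mosaic' with recall = 0.3846.

0.3846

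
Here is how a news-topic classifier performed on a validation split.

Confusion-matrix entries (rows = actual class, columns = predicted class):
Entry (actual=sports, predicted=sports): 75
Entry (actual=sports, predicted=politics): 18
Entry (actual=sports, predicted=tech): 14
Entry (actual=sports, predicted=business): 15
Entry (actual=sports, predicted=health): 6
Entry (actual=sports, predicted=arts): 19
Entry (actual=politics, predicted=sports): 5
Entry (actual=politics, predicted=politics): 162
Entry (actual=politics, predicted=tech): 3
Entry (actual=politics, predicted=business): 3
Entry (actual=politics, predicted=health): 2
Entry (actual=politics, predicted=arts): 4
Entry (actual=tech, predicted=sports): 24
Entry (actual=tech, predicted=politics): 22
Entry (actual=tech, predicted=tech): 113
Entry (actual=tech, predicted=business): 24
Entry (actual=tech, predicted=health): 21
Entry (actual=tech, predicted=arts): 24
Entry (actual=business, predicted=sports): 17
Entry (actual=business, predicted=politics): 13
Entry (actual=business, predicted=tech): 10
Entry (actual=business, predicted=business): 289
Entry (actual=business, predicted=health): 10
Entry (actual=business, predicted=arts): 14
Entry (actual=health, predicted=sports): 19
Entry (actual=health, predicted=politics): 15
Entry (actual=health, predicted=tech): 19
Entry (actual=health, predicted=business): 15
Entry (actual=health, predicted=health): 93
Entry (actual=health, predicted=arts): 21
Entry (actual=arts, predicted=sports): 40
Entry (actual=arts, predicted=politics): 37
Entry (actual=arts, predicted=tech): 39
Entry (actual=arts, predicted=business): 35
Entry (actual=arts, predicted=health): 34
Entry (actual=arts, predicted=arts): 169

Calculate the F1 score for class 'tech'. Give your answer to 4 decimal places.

F1 score = 2·TP/(2·TP+FP+FN).
tech: TP=113, FP=14+3+10+19+39=85, FN=24+22+24+21+24=115 → 226/426 = 0.53052

0.5305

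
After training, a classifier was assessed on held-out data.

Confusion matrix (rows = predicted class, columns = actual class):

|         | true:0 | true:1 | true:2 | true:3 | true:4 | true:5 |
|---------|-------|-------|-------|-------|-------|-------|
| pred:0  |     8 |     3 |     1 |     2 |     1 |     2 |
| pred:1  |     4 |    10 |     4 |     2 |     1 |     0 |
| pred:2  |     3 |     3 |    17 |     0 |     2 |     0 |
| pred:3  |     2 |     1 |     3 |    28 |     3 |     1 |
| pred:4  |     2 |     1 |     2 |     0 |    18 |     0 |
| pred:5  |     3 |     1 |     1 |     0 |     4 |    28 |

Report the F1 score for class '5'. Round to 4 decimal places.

Take TP from the diagonal, FP from the rest of the '5' prediction marginal, FN from the rest of the '5' actual marginal.
F1 score = 2·TP/(2·TP+FP+FN).
5: TP=28, FP=3+1+1+0+4=9, FN=2+0+0+1+0=3 → 56/68 = 0.82353

0.8235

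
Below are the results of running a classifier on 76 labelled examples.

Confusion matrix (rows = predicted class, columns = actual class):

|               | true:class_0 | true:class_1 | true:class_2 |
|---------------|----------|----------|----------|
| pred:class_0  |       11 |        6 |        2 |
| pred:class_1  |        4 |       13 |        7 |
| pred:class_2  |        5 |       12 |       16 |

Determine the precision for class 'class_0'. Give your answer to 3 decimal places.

0.579

precision = TP/(TP+FP).
class_0: TP=11, FP=6+2=8 → 11/19 = 0.5789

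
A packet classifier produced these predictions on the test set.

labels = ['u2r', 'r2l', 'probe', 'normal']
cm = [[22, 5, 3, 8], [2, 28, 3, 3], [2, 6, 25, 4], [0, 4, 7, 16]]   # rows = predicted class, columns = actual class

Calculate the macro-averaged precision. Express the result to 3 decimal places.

0.656

Per-class precision (TP/(TP+FP)):
  u2r: TP=22, FP=5+3+8=16 → 22/38 = 0.5789
  r2l: TP=28, FP=2+3+3=8 → 28/36 = 0.7778
  probe: TP=25, FP=2+6+4=12 → 25/37 = 0.6757
  normal: TP=16, FP=0+4+7=11 → 16/27 = 0.5926
Macro-precision = mean = (0.5789 + 0.7778 + 0.6757 + 0.5926) / 4 = 0.656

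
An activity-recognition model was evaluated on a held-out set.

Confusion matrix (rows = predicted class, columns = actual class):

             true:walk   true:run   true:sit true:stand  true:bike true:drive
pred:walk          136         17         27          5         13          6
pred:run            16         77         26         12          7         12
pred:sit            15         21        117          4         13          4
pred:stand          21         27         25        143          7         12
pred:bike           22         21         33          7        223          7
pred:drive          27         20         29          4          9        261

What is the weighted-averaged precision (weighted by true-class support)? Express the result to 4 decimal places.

0.6664

Per-class precision (TP/(TP+FP)):
  walk: TP=136, FP=17+27+5+13+6=68 → 136/204 = 0.66667
  run: TP=77, FP=16+26+12+7+12=73 → 77/150 = 0.51333
  sit: TP=117, FP=15+21+4+13+4=57 → 117/174 = 0.67241
  stand: TP=143, FP=21+27+25+7+12=92 → 143/235 = 0.60851
  bike: TP=223, FP=22+21+33+7+7=90 → 223/313 = 0.71246
  drive: TP=261, FP=27+20+29+4+9=89 → 261/350 = 0.74571
Weighted-precision = Σ (supportᵢ/N)·precisionᵢ with N=1426: (237/1426)·0.66667 + (183/1426)·0.51333 + (257/1426)·0.67241 + (175/1426)·0.60851 + (272/1426)·0.71246 + (302/1426)·0.74571 = 0.6664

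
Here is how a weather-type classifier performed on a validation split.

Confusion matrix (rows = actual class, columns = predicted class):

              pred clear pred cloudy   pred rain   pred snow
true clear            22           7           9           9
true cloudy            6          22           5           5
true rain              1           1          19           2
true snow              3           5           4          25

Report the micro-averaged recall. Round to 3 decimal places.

0.607

Micro-averaging pools counts across classes: ΣTP=88, ΣFP=57, ΣFN=57.
Micro-recall = TP/(TP+FN) on pooled counts = 0.607 (equals overall accuracy in single-label multiclass).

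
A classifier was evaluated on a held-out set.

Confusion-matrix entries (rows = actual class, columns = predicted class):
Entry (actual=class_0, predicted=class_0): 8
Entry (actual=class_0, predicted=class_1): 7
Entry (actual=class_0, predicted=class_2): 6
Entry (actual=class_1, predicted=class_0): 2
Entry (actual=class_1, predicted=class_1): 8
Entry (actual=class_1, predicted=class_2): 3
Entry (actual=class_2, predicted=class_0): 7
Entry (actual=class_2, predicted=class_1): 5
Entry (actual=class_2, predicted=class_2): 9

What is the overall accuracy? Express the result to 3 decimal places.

0.455

Accuracy = trace / total = (8+8+9=25) / 55 = 25/55 = 0.455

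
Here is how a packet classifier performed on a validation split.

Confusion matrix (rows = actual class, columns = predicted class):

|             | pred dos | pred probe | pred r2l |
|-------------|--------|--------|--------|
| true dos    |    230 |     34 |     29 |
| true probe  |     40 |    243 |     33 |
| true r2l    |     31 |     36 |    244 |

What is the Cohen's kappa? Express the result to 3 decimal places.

0.669

Observed agreement pₒ = trace/N = 717/920 = 0.7793
Expected agreement pₑ = Σ (rowᵢ·colᵢ)/N² = (293·301 + 316·313 + 311·306)/920² = 0.3335
κ = (pₒ − pₑ)/(1 − pₑ) = (0.7793 − 0.3335)/(1 − 0.3335) = 0.669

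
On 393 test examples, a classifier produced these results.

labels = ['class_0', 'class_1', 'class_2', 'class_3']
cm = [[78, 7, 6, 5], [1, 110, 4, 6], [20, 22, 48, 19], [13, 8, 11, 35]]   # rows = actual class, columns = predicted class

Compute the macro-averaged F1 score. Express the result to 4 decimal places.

0.6601

Per-class F1 score (2·TP/(2·TP+FP+FN)):
  class_0: TP=78, FP=1+20+13=34, FN=7+6+5=18 → 156/208 = 0.75000
  class_1: TP=110, FP=7+22+8=37, FN=1+4+6=11 → 220/268 = 0.82090
  class_2: TP=48, FP=6+4+11=21, FN=20+22+19=61 → 96/178 = 0.53933
  class_3: TP=35, FP=5+6+19=30, FN=13+8+11=32 → 70/132 = 0.53030
Macro-F1 score = mean = (0.75000 + 0.82090 + 0.53933 + 0.53030) / 4 = 0.6601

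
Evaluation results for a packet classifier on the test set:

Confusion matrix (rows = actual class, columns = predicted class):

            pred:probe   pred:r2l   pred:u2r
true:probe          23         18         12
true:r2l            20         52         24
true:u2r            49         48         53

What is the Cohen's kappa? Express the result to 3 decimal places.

Observed agreement pₒ = trace/N = 128/299 = 0.4281
Expected agreement pₑ = Σ (rowᵢ·colᵢ)/N² = (53·92 + 96·118 + 150·89)/299² = 0.3306
κ = (pₒ − pₑ)/(1 − pₑ) = (0.4281 − 0.3306)/(1 − 0.3306) = 0.146

0.146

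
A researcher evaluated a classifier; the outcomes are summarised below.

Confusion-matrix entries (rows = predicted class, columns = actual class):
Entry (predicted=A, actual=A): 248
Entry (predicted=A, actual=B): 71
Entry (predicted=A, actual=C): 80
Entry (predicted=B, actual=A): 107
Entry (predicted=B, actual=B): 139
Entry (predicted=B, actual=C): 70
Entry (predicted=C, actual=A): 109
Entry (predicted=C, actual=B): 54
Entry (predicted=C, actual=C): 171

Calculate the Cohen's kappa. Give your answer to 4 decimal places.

0.2892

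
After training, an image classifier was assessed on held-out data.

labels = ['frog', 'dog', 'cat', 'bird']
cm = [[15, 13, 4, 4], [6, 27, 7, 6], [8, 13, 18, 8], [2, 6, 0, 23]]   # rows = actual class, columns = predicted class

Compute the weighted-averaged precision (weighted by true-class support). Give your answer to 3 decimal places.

0.531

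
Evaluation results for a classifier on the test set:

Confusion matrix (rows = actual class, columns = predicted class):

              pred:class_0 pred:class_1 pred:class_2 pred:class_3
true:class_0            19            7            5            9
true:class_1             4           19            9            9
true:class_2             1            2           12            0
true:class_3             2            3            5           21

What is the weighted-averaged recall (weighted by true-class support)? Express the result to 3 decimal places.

0.559

Per-class recall (TP/(TP+FN)):
  class_0: TP=19, FN=7+5+9=21 → 19/40 = 0.4750
  class_1: TP=19, FN=4+9+9=22 → 19/41 = 0.4634
  class_2: TP=12, FN=1+2+0=3 → 12/15 = 0.8000
  class_3: TP=21, FN=2+3+5=10 → 21/31 = 0.6774
Weighted-recall = Σ (supportᵢ/N)·recallᵢ with N=127: (40/127)·0.4750 + (41/127)·0.4634 + (15/127)·0.8000 + (31/127)·0.6774 = 0.559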